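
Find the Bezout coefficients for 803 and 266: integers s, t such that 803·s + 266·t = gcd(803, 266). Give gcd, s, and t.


Euclidean algorithm on (803, 266) — divide until remainder is 0:
  803 = 3 · 266 + 5
  266 = 53 · 5 + 1
  5 = 5 · 1 + 0
gcd(803, 266) = 1.
Track Bezout coefficients alongside the remainders: start with r₀ = 803 = a·1 + b·0 (s = 1, t = 0) and r₁ = 266 = a·0 + b·1 (s = 0, t = 1); each new remainder r_{k+1} = r_{k-1} − q_k·r_k inherits s_{k+1} = s_{k-1} − q_k·s_k, t_{k+1} = t_{k-1} − q_k·t_k, so r_k = a·s_k + b·t_k at every step:
  q = 3: r = 5, s = 1 − 3·0 = 1, t = 0 − 3·1 = -3  (check: 803·1 + 266·(-3) = 5)
  q = 53: r = 1, s = 0 − 53·1 = -53, t = 1 − 53·(-3) = 160  (check: 803·(-53) + 266·160 = 1)
The row with r = 1 (the gcd) gives the Bezout coefficients s = -53, t = 160.
Result: 803 · (-53) + 266 · (160) = 1.

gcd(803, 266) = 1; s = -53, t = 160 (check: 803·(-53) + 266·160 = 1).


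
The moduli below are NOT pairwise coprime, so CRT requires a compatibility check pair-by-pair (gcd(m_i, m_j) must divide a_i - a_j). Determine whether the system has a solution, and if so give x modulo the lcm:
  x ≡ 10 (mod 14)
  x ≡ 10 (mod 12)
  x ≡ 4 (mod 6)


Moduli 14, 12, 6 are not pairwise coprime, so CRT works modulo lcm(m_i) when all pairwise compatibility conditions hold.
Pairwise compatibility: gcd(m_i, m_j) must divide a_i - a_j for every pair.
Merge one congruence at a time:
  Start: x ≡ 10 (mod 14).
  Combine with x ≡ 10 (mod 12): gcd(14, 12) = 2; 10 - 10 = 0, which IS divisible by 2, so compatible.
    Write x = 10 + 14·t and substitute into x ≡ 10 (mod 12): 14·t ≡ 10 − 10 = 0 (mod 12).
    Divide the congruence (and modulus) by g = 2: 7·t ≡ 0 (mod 6).
    Reduce coefficients mod 6: 1·t ≡ 0 (mod 6).
    So t ≡ 0 (mod 6).
    Then x = 10 + 14·0 = 10, valid modulo lcm(14, 12) = 84: x ≡ 10 (mod 84).
  Combine with x ≡ 4 (mod 6): gcd(84, 6) = 6; 4 - 10 = -6, which IS divisible by 6, so compatible.
    Write x = 10 + 84·t and substitute into x ≡ 4 (mod 6): 84·t ≡ 4 − 10 = -6 (mod 6).
    Divide the congruence (and modulus) by g = 6: 14·t ≡ -1 (mod 1).
    Modulo 1 every t works; take t = 0.
    Then x = 10 + 84·0 = 10, valid modulo lcm(84, 6) = 84: x ≡ 10 (mod 84).
Verify: 10 mod 14 = 10, 10 mod 12 = 10, 10 mod 6 = 4.

x ≡ 10 (mod 84).


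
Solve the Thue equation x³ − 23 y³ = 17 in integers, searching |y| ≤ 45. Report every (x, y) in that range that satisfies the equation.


The equation is x³ - 23y³ = 17. For fixed y, x³ = 23·y³ + 17, so a solution requires the RHS to be a perfect cube.
Strategy: iterate y from -45 to 45, compute RHS = 23·y³ + 17, and check whether it is a (positive or negative) perfect cube.
Check small values of y:
  y = 0: RHS = 17 is not a perfect cube.
  y = 1: RHS = 40 is not a perfect cube.
  y = -1: RHS = -6 is not a perfect cube.
  y = 2: RHS = 201 is not a perfect cube.
  y = -2: RHS = -167 is not a perfect cube.
  y = 3: RHS = 638 is not a perfect cube.
  y = -3: RHS = -604 is not a perfect cube.
Continuing the search up to |y| = 45 finds no solutions either.
No (x, y) in the scanned range satisfies the equation.

No integer solutions with |y| ≤ 45.


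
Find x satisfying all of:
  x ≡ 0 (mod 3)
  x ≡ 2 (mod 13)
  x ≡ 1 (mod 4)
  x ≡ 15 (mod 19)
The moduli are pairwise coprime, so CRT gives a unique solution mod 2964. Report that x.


Product of moduli M = 3 · 13 · 4 · 19 = 2964.
Merge one congruence at a time:
  Start: x ≡ 0 (mod 3).
  Combine with x ≡ 2 (mod 13); new modulus lcm = 39.
    Write x = 0 + 3·t and substitute into x ≡ 2 (mod 13): 3·t ≡ 2 − 0 = 2 (mod 13).
    The inverse of 3 mod 13 is 9 (since 3·9 = 27 = 2·13 + 1), so t ≡ 9·2 = 18 ≡ 5 (mod 13).
    Then x = 0 + 3·5 = 15, valid modulo lcm(3, 13) = 39: x ≡ 15 (mod 39).
  Combine with x ≡ 1 (mod 4); new modulus lcm = 156.
    Write x = 15 + 39·t and substitute into x ≡ 1 (mod 4): 39·t ≡ 1 − 15 = -14 (mod 4).
    Reduce coefficients mod 4: 3·t ≡ 2 (mod 4).
    The inverse of 3 mod 4 is 3 (since 3·3 = 9 = 2·4 + 1), so t ≡ 3·2 = 6 ≡ 2 (mod 4).
    Then x = 15 + 39·2 = 93, valid modulo lcm(39, 4) = 156: x ≡ 93 (mod 156).
  Combine with x ≡ 15 (mod 19); new modulus lcm = 2964.
    Write x = 93 + 156·t and substitute into x ≡ 15 (mod 19): 156·t ≡ 15 − 93 = -78 (mod 19).
    Reduce coefficients mod 19: 4·t ≡ 17 (mod 19).
    The inverse of 4 mod 19 is 5 (since 4·5 = 20 = 1·19 + 1), so t ≡ 5·17 = 85 ≡ 9 (mod 19).
    Then x = 93 + 156·9 = 1497, valid modulo lcm(156, 19) = 2964: x ≡ 1497 (mod 2964).
Verify against each original: 1497 mod 3 = 0, 1497 mod 13 = 2, 1497 mod 4 = 1, 1497 mod 19 = 15.

x ≡ 1497 (mod 2964).


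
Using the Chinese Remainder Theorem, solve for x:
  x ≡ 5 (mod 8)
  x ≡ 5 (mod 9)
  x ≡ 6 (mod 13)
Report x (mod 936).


Moduli 8, 9, 13 are pairwise coprime; by CRT there is a unique solution modulo M = 8 · 9 · 13 = 936.
Solve pairwise, accumulating the modulus:
  Start with x ≡ 5 (mod 8).
  Combine with x ≡ 5 (mod 9): since gcd(8, 9) = 1, we get a unique residue mod 72.
    Write x = 5 + 8·t and substitute into x ≡ 5 (mod 9): 8·t ≡ 5 − 5 = 0 (mod 9).
    The inverse of 8 mod 9 is 8 (since 8·8 = 64 = 7·9 + 1), so t ≡ 8·0 = 0 ≡ 0 (mod 9).
    Then x = 5 + 8·0 = 5, valid modulo lcm(8, 9) = 72: x ≡ 5 (mod 72).
  Combine with x ≡ 6 (mod 13): since gcd(72, 13) = 1, we get a unique residue mod 936.
    Write x = 5 + 72·t and substitute into x ≡ 6 (mod 13): 72·t ≡ 6 − 5 = 1 (mod 13).
    Reduce coefficients mod 13: 7·t ≡ 1 (mod 13).
    The inverse of 7 mod 13 is 2 (since 7·2 = 14 = 1·13 + 1), so t ≡ 2·1 = 2 ≡ 2 (mod 13).
    Then x = 5 + 72·2 = 149, valid modulo lcm(72, 13) = 936: x ≡ 149 (mod 936).
Verify: 149 mod 8 = 5 ✓, 149 mod 9 = 5 ✓, 149 mod 13 = 6 ✓.

x ≡ 149 (mod 936).


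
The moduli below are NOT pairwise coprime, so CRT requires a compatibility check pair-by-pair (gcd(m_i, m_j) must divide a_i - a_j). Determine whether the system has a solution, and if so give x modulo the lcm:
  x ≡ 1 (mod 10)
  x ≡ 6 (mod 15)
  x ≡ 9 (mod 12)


Moduli 10, 15, 12 are not pairwise coprime, so CRT works modulo lcm(m_i) when all pairwise compatibility conditions hold.
Pairwise compatibility: gcd(m_i, m_j) must divide a_i - a_j for every pair.
Merge one congruence at a time:
  Start: x ≡ 1 (mod 10).
  Combine with x ≡ 6 (mod 15): gcd(10, 15) = 5; 6 - 1 = 5, which IS divisible by 5, so compatible.
    Write x = 1 + 10·t and substitute into x ≡ 6 (mod 15): 10·t ≡ 6 − 1 = 5 (mod 15).
    Divide the congruence (and modulus) by g = 5: 2·t ≡ 1 (mod 3).
    The inverse of 2 mod 3 is 2 (since 2·2 = 4 = 1·3 + 1), so t ≡ 2·1 = 2 ≡ 2 (mod 3).
    Then x = 1 + 10·2 = 21, valid modulo lcm(10, 15) = 30: x ≡ 21 (mod 30).
  Combine with x ≡ 9 (mod 12): gcd(30, 12) = 6; 9 - 21 = -12, which IS divisible by 6, so compatible.
    Write x = 21 + 30·t and substitute into x ≡ 9 (mod 12): 30·t ≡ 9 − 21 = -12 (mod 12).
    Divide the congruence (and modulus) by g = 6: 5·t ≡ -2 (mod 2).
    Reduce coefficients mod 2: 1·t ≡ 0 (mod 2).
    So t ≡ 0 (mod 2).
    Then x = 21 + 30·0 = 21, valid modulo lcm(30, 12) = 60: x ≡ 21 (mod 60).
Verify: 21 mod 10 = 1, 21 mod 15 = 6, 21 mod 12 = 9.

x ≡ 21 (mod 60).


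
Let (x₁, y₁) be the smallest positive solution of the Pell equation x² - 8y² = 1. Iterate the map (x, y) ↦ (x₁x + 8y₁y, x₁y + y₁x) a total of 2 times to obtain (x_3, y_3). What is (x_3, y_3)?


Step 1: Find the fundamental solution (x₁, y₁) of x² - 8y² = 1.
  Expand √8 as a continued fraction. a₀ = ⌊√8⌋ = 2; iterate m_{k+1} = d_k·a_k − m_k, d_{k+1} = (8 − m_{k+1}²)/d_k, a_{k+1} = ⌊(a₀ + m_{k+1})/d_{k+1}⌋ (starting m₀ = 0, d₀ = 1), with convergents p_k = a_k·p_{k-1} + p_{k-2}, q_k = a_k·q_{k-1} + q_{k-2} (p₋₁ = 1, q₋₁ = 0):
  k = 0: a₀ = 2; p₀/q₀ = 2/1; p₀² − 8·q₀² = 4 − 8 = -4.
  k = 1: m = 2, d = 4, a = ⌊(2 + 2)/4⌋ = 1; p/q = (1·2 + 1)/(1·1 + 0) = 3/1; p² − 8·q² = 9 − 8 = 1.
  The first convergent with p² − 8·q² = 1 gives the fundamental solution (x₁, y₁) = (3, 1).
Step 2: Apply the recurrence (x_{n+1}, y_{n+1}) = (x₁x_n + 8y₁y_n, x₁y_n + y₁x_n) repeatedly.
  From (x_1, y_1) = (3, 1): x_2 = 3·3 + 8·1·1 = 17; y_2 = 3·1 + 1·3 = 6.
  From (x_2, y_2) = (17, 6): x_3 = 3·17 + 8·1·6 = 99; y_3 = 3·6 + 1·17 = 35.
Step 3: Verify x_3² - 8·y_3² = 9801 - 9800 = 1 (should be 1). ✓

(x_1, y_1) = (3, 1); (x_3, y_3) = (99, 35).


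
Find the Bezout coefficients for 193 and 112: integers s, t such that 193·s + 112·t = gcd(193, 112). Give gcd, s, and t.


Euclidean algorithm on (193, 112) — divide until remainder is 0:
  193 = 1 · 112 + 81
  112 = 1 · 81 + 31
  81 = 2 · 31 + 19
  31 = 1 · 19 + 12
  19 = 1 · 12 + 7
  12 = 1 · 7 + 5
  7 = 1 · 5 + 2
  5 = 2 · 2 + 1
  2 = 2 · 1 + 0
gcd(193, 112) = 1.
Track Bezout coefficients alongside the remainders: start with r₀ = 193 = a·1 + b·0 (s = 1, t = 0) and r₁ = 112 = a·0 + b·1 (s = 0, t = 1); each new remainder r_{k+1} = r_{k-1} − q_k·r_k inherits s_{k+1} = s_{k-1} − q_k·s_k, t_{k+1} = t_{k-1} − q_k·t_k, so r_k = a·s_k + b·t_k at every step:
  q = 1: r = 81, s = 1 − 1·0 = 1, t = 0 − 1·1 = -1  (check: 193·1 + 112·(-1) = 81)
  q = 1: r = 31, s = 0 − 1·1 = -1, t = 1 − 1·(-1) = 2  (check: 193·(-1) + 112·2 = 31)
  q = 2: r = 19, s = 1 − 2·(-1) = 3, t = -1 − 2·2 = -5  (check: 193·3 + 112·(-5) = 19)
  q = 1: r = 12, s = -1 − 1·3 = -4, t = 2 − 1·(-5) = 7  (check: 193·(-4) + 112·7 = 12)
  q = 1: r = 7, s = 3 − 1·(-4) = 7, t = -5 − 1·7 = -12  (check: 193·7 + 112·(-12) = 7)
  q = 1: r = 5, s = -4 − 1·7 = -11, t = 7 − 1·(-12) = 19  (check: 193·(-11) + 112·19 = 5)
  q = 1: r = 2, s = 7 − 1·(-11) = 18, t = -12 − 1·19 = -31  (check: 193·18 + 112·(-31) = 2)
  q = 2: r = 1, s = -11 − 2·18 = -47, t = 19 − 2·(-31) = 81  (check: 193·(-47) + 112·81 = 1)
The row with r = 1 (the gcd) gives the Bezout coefficients s = -47, t = 81.
Result: 193 · (-47) + 112 · (81) = 1.

gcd(193, 112) = 1; s = -47, t = 81 (check: 193·(-47) + 112·81 = 1).


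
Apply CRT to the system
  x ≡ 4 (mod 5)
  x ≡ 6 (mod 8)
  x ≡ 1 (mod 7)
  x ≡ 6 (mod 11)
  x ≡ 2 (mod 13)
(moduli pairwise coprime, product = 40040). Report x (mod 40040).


Product of moduli M = 5 · 8 · 7 · 11 · 13 = 40040.
Merge one congruence at a time:
  Start: x ≡ 4 (mod 5).
  Combine with x ≡ 6 (mod 8); new modulus lcm = 40.
    Write x = 4 + 5·t and substitute into x ≡ 6 (mod 8): 5·t ≡ 6 − 4 = 2 (mod 8).
    The inverse of 5 mod 8 is 5 (since 5·5 = 25 = 3·8 + 1), so t ≡ 5·2 = 10 ≡ 2 (mod 8).
    Then x = 4 + 5·2 = 14, valid modulo lcm(5, 8) = 40: x ≡ 14 (mod 40).
  Combine with x ≡ 1 (mod 7); new modulus lcm = 280.
    Write x = 14 + 40·t and substitute into x ≡ 1 (mod 7): 40·t ≡ 1 − 14 = -13 (mod 7).
    Reduce coefficients mod 7: 5·t ≡ 1 (mod 7).
    The inverse of 5 mod 7 is 3 (since 5·3 = 15 = 2·7 + 1), so t ≡ 3·1 = 3 ≡ 3 (mod 7).
    Then x = 14 + 40·3 = 134, valid modulo lcm(40, 7) = 280: x ≡ 134 (mod 280).
  Combine with x ≡ 6 (mod 11); new modulus lcm = 3080.
    Write x = 134 + 280·t and substitute into x ≡ 6 (mod 11): 280·t ≡ 6 − 134 = -128 (mod 11).
    Reduce coefficients mod 11: 5·t ≡ 4 (mod 11).
    The inverse of 5 mod 11 is 9 (since 5·9 = 45 = 4·11 + 1), so t ≡ 9·4 = 36 ≡ 3 (mod 11).
    Then x = 134 + 280·3 = 974, valid modulo lcm(280, 11) = 3080: x ≡ 974 (mod 3080).
  Combine with x ≡ 2 (mod 13); new modulus lcm = 40040.
    Write x = 974 + 3080·t and substitute into x ≡ 2 (mod 13): 3080·t ≡ 2 − 974 = -972 (mod 13).
    Reduce coefficients mod 13: 12·t ≡ 3 (mod 13).
    The inverse of 12 mod 13 is 12 (since 12·12 = 144 = 11·13 + 1), so t ≡ 12·3 = 36 ≡ 10 (mod 13).
    Then x = 974 + 3080·10 = 31774, valid modulo lcm(3080, 13) = 40040: x ≡ 31774 (mod 40040).
Verify against each original: 31774 mod 5 = 4, 31774 mod 8 = 6, 31774 mod 7 = 1, 31774 mod 11 = 6, 31774 mod 13 = 2.

x ≡ 31774 (mod 40040).


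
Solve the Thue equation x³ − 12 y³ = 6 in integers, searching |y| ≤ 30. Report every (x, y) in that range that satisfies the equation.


The equation is x³ - 12y³ = 6. For fixed y, x³ = 12·y³ + 6, so a solution requires the RHS to be a perfect cube.
Strategy: iterate y from -30 to 30, compute RHS = 12·y³ + 6, and check whether it is a (positive or negative) perfect cube.
Check small values of y:
  y = 0: RHS = 6 is not a perfect cube.
  y = 1: RHS = 18 is not a perfect cube.
  y = -1: RHS = -6 is not a perfect cube.
  y = 2: RHS = 102 is not a perfect cube.
  y = -2: RHS = -90 is not a perfect cube.
  y = 3: RHS = 330 is not a perfect cube.
  y = -3: RHS = -318 is not a perfect cube.
Continuing the search up to |y| = 30 finds no solutions either.
No (x, y) in the scanned range satisfies the equation.

No integer solutions with |y| ≤ 30.


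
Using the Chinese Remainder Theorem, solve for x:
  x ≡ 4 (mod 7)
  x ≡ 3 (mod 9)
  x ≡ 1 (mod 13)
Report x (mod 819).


Moduli 7, 9, 13 are pairwise coprime; by CRT there is a unique solution modulo M = 7 · 9 · 13 = 819.
Solve pairwise, accumulating the modulus:
  Start with x ≡ 4 (mod 7).
  Combine with x ≡ 3 (mod 9): since gcd(7, 9) = 1, we get a unique residue mod 63.
    Write x = 4 + 7·t and substitute into x ≡ 3 (mod 9): 7·t ≡ 3 − 4 = -1 (mod 9).
    Reduce coefficients mod 9: 7·t ≡ 8 (mod 9).
    The inverse of 7 mod 9 is 4 (since 7·4 = 28 = 3·9 + 1), so t ≡ 4·8 = 32 ≡ 5 (mod 9).
    Then x = 4 + 7·5 = 39, valid modulo lcm(7, 9) = 63: x ≡ 39 (mod 63).
  Combine with x ≡ 1 (mod 13): since gcd(63, 13) = 1, we get a unique residue mod 819.
    Write x = 39 + 63·t and substitute into x ≡ 1 (mod 13): 63·t ≡ 1 − 39 = -38 (mod 13).
    Reduce coefficients mod 13: 11·t ≡ 1 (mod 13).
    The inverse of 11 mod 13 is 6 (since 11·6 = 66 = 5·13 + 1), so t ≡ 6·1 = 6 ≡ 6 (mod 13).
    Then x = 39 + 63·6 = 417, valid modulo lcm(63, 13) = 819: x ≡ 417 (mod 819).
Verify: 417 mod 7 = 4 ✓, 417 mod 9 = 3 ✓, 417 mod 13 = 1 ✓.

x ≡ 417 (mod 819).


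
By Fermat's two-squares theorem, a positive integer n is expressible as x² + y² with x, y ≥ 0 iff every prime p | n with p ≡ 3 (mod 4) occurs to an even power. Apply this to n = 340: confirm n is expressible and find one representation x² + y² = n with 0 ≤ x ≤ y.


Step 1: Factor n = 340 = 2^2 · 5 · 17.
Step 2: Check the mod-4 condition on each prime factor: 2 = 2 (special); 5 ≡ 1 (mod 4), exponent 1; 17 ≡ 1 (mod 4), exponent 1.
All primes ≡ 3 (mod 4) appear to even exponent (or don't appear), so by the two-squares theorem n IS expressible as a sum of two squares.
Step 3: Build a representation. Group n = k² · m with k = 2 and m = 5 · 17 = 85 (a product of primes ≡ 1 (mod 4)); a representation of m scales to one of n via (k·x)² + (k·y)² = k²(x² + y²). Each prime p ≡ 1 (mod 4) is itself a sum of two squares; find a² by testing p − a² for a perfect square:
  5: 5 − 1² = 4 = 2² ⇒ 5 = 1² + 2².
  17: 17 − 1² = 16 = 4² ⇒ 17 = 1² + 4².
  Combine using the Brahmagupta–Fibonacci identity (a² + b²)(c² + d²) = (ac − bd)² + (ad + bc)² = (ac + bd)² + (ad − bc)²:
  5 · 17 = 85: from (1² + 2²)(1² + 4²), take (1·1 − 2·4, 1·4 + 2·1) = (1 − 8, 4 + 2) = (-7, 6); dropping signs (only squares matter) gives (7, 6); check 7² + 6² = 49 + 36 = 85 ✓.
  Scale by k = 2: (2·7, 2·6) = (14, 12).
Step 4: Order so x ≤ y and verify: 12² + 14² = 144 + 196 = 340 = n. ✓

n = 340 = 12² + 14² (one valid representation with x ≤ y).


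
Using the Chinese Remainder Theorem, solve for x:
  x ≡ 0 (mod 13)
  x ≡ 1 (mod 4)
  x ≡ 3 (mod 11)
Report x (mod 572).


Moduli 13, 4, 11 are pairwise coprime; by CRT there is a unique solution modulo M = 13 · 4 · 11 = 572.
Solve pairwise, accumulating the modulus:
  Start with x ≡ 0 (mod 13).
  Combine with x ≡ 1 (mod 4): since gcd(13, 4) = 1, we get a unique residue mod 52.
    Write x = 0 + 13·t and substitute into x ≡ 1 (mod 4): 13·t ≡ 1 − 0 = 1 (mod 4).
    Reduce coefficients mod 4: 1·t ≡ 1 (mod 4).
    So t ≡ 1 (mod 4).
    Then x = 0 + 13·1 = 13, valid modulo lcm(13, 4) = 52: x ≡ 13 (mod 52).
  Combine with x ≡ 3 (mod 11): since gcd(52, 11) = 1, we get a unique residue mod 572.
    Write x = 13 + 52·t and substitute into x ≡ 3 (mod 11): 52·t ≡ 3 − 13 = -10 (mod 11).
    Reduce coefficients mod 11: 8·t ≡ 1 (mod 11).
    The inverse of 8 mod 11 is 7 (since 8·7 = 56 = 5·11 + 1), so t ≡ 7·1 = 7 ≡ 7 (mod 11).
    Then x = 13 + 52·7 = 377, valid modulo lcm(52, 11) = 572: x ≡ 377 (mod 572).
Verify: 377 mod 13 = 0 ✓, 377 mod 4 = 1 ✓, 377 mod 11 = 3 ✓.

x ≡ 377 (mod 572).


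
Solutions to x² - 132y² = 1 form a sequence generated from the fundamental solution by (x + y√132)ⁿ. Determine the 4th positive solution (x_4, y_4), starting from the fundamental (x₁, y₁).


Step 1: Find the fundamental solution (x₁, y₁) of x² - 132y² = 1.
  Expand √132 as a continued fraction. a₀ = ⌊√132⌋ = 11; iterate m_{k+1} = d_k·a_k − m_k, d_{k+1} = (132 − m_{k+1}²)/d_k, a_{k+1} = ⌊(a₀ + m_{k+1})/d_{k+1}⌋ (starting m₀ = 0, d₀ = 1), with convergents p_k = a_k·p_{k-1} + p_{k-2}, q_k = a_k·q_{k-1} + q_{k-2} (p₋₁ = 1, q₋₁ = 0):
  k = 0: a₀ = 11; p₀/q₀ = 11/1; p₀² − 132·q₀² = 121 − 132 = -11.
  k = 1: m = 11, d = 11, a = ⌊(11 + 11)/11⌋ = 2; p/q = (2·11 + 1)/(2·1 + 0) = 23/2; p² − 132·q² = 529 − 528 = 1.
  The first convergent with p² − 132·q² = 1 gives the fundamental solution (x₁, y₁) = (23, 2).
Step 2: Apply the recurrence (x_{n+1}, y_{n+1}) = (x₁x_n + 132y₁y_n, x₁y_n + y₁x_n) repeatedly.
  From (x_1, y_1) = (23, 2): x_2 = 23·23 + 132·2·2 = 1057; y_2 = 23·2 + 2·23 = 92.
  From (x_2, y_2) = (1057, 92): x_3 = 23·1057 + 132·2·92 = 48599; y_3 = 23·92 + 2·1057 = 4230.
  From (x_3, y_3) = (48599, 4230): x_4 = 23·48599 + 132·2·4230 = 2234497; y_4 = 23·4230 + 2·48599 = 194488.
Step 3: Verify x_4² - 132·y_4² = 4992976843009 - 4992976843008 = 1 (should be 1). ✓

(x_1, y_1) = (23, 2); (x_4, y_4) = (2234497, 194488).


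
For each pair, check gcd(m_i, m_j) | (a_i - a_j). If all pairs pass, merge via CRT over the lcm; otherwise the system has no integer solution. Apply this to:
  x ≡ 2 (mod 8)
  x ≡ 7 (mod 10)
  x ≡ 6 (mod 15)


Moduli 8, 10, 15 are not pairwise coprime, so CRT works modulo lcm(m_i) when all pairwise compatibility conditions hold.
Pairwise compatibility: gcd(m_i, m_j) must divide a_i - a_j for every pair.
Merge one congruence at a time:
  Start: x ≡ 2 (mod 8).
  Combine with x ≡ 7 (mod 10): gcd(8, 10) = 2, and 7 - 2 = 5 is NOT divisible by 2.
    ⇒ system is inconsistent (no integer solution).

No solution (the system is inconsistent).


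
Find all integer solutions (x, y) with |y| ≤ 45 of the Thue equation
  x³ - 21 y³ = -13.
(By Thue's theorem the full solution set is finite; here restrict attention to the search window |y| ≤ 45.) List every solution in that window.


The equation is x³ - 21y³ = -13. For fixed y, x³ = 21·y³ − 13, so a solution requires the RHS to be a perfect cube.
Strategy: iterate y from -45 to 45, compute RHS = 21·y³ − 13, and check whether it is a (positive or negative) perfect cube.
Check small values of y:
  y = 0: RHS = -13 is not a perfect cube.
  y = 1: RHS = 8 = (2)³ ⇒ x = 2 works.
  y = -1: RHS = -34 is not a perfect cube.
  y = 2: RHS = 155 is not a perfect cube.
  y = -2: RHS = -181 is not a perfect cube.
  y = 3: RHS = 554 is not a perfect cube.
  y = -3: RHS = -580 is not a perfect cube.
Continuing, at y = 4: RHS = 1331 = (11)³ ⇒ x = 11 works.
Searching the remaining y in |y| ≤ 45 finds no further solutions.
Collected solutions: (2, 1), (11, 4).

Solutions (with |y| ≤ 45): (2, 1), (11, 4).


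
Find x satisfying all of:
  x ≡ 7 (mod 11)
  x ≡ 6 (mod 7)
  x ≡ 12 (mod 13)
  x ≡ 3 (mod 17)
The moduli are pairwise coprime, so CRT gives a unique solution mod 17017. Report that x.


Product of moduli M = 11 · 7 · 13 · 17 = 17017.
Merge one congruence at a time:
  Start: x ≡ 7 (mod 11).
  Combine with x ≡ 6 (mod 7); new modulus lcm = 77.
    Write x = 7 + 11·t and substitute into x ≡ 6 (mod 7): 11·t ≡ 6 − 7 = -1 (mod 7).
    Reduce coefficients mod 7: 4·t ≡ 6 (mod 7).
    The inverse of 4 mod 7 is 2 (since 4·2 = 8 = 1·7 + 1), so t ≡ 2·6 = 12 ≡ 5 (mod 7).
    Then x = 7 + 11·5 = 62, valid modulo lcm(11, 7) = 77: x ≡ 62 (mod 77).
  Combine with x ≡ 12 (mod 13); new modulus lcm = 1001.
    Write x = 62 + 77·t and substitute into x ≡ 12 (mod 13): 77·t ≡ 12 − 62 = -50 (mod 13).
    Reduce coefficients mod 13: 12·t ≡ 2 (mod 13).
    The inverse of 12 mod 13 is 12 (since 12·12 = 144 = 11·13 + 1), so t ≡ 12·2 = 24 ≡ 11 (mod 13).
    Then x = 62 + 77·11 = 909, valid modulo lcm(77, 13) = 1001: x ≡ 909 (mod 1001).
  Combine with x ≡ 3 (mod 17); new modulus lcm = 17017.
    Write x = 909 + 1001·t and substitute into x ≡ 3 (mod 17): 1001·t ≡ 3 − 909 = -906 (mod 17).
    Reduce coefficients mod 17: 15·t ≡ 12 (mod 17).
    The inverse of 15 mod 17 is 8 (since 15·8 = 120 = 7·17 + 1), so t ≡ 8·12 = 96 ≡ 11 (mod 17).
    Then x = 909 + 1001·11 = 11920, valid modulo lcm(1001, 17) = 17017: x ≡ 11920 (mod 17017).
Verify against each original: 11920 mod 11 = 7, 11920 mod 7 = 6, 11920 mod 13 = 12, 11920 mod 17 = 3.

x ≡ 11920 (mod 17017).


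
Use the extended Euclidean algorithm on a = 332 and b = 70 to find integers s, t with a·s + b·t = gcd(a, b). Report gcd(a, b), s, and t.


Euclidean algorithm on (332, 70) — divide until remainder is 0:
  332 = 4 · 70 + 52
  70 = 1 · 52 + 18
  52 = 2 · 18 + 16
  18 = 1 · 16 + 2
  16 = 8 · 2 + 0
gcd(332, 70) = 2.
Track Bezout coefficients alongside the remainders: start with r₀ = 332 = a·1 + b·0 (s = 1, t = 0) and r₁ = 70 = a·0 + b·1 (s = 0, t = 1); each new remainder r_{k+1} = r_{k-1} − q_k·r_k inherits s_{k+1} = s_{k-1} − q_k·s_k, t_{k+1} = t_{k-1} − q_k·t_k, so r_k = a·s_k + b·t_k at every step:
  q = 4: r = 52, s = 1 − 4·0 = 1, t = 0 − 4·1 = -4  (check: 332·1 + 70·(-4) = 52)
  q = 1: r = 18, s = 0 − 1·1 = -1, t = 1 − 1·(-4) = 5  (check: 332·(-1) + 70·5 = 18)
  q = 2: r = 16, s = 1 − 2·(-1) = 3, t = -4 − 2·5 = -14  (check: 332·3 + 70·(-14) = 16)
  q = 1: r = 2, s = -1 − 1·3 = -4, t = 5 − 1·(-14) = 19  (check: 332·(-4) + 70·19 = 2)
The row with r = 2 (the gcd) gives the Bezout coefficients s = -4, t = 19.
Result: 332 · (-4) + 70 · (19) = 2.

gcd(332, 70) = 2; s = -4, t = 19 (check: 332·(-4) + 70·19 = 2).


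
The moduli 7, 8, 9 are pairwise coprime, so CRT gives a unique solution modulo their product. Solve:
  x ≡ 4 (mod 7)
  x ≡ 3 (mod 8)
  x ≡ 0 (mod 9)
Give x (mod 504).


Moduli 7, 8, 9 are pairwise coprime; by CRT there is a unique solution modulo M = 7 · 8 · 9 = 504.
Solve pairwise, accumulating the modulus:
  Start with x ≡ 4 (mod 7).
  Combine with x ≡ 3 (mod 8): since gcd(7, 8) = 1, we get a unique residue mod 56.
    Write x = 4 + 7·t and substitute into x ≡ 3 (mod 8): 7·t ≡ 3 − 4 = -1 (mod 8).
    Reduce coefficients mod 8: 7·t ≡ 7 (mod 8).
    The inverse of 7 mod 8 is 7 (since 7·7 = 49 = 6·8 + 1), so t ≡ 7·7 = 49 ≡ 1 (mod 8).
    Then x = 4 + 7·1 = 11, valid modulo lcm(7, 8) = 56: x ≡ 11 (mod 56).
  Combine with x ≡ 0 (mod 9): since gcd(56, 9) = 1, we get a unique residue mod 504.
    Write x = 11 + 56·t and substitute into x ≡ 0 (mod 9): 56·t ≡ 0 − 11 = -11 (mod 9).
    Reduce coefficients mod 9: 2·t ≡ 7 (mod 9).
    The inverse of 2 mod 9 is 5 (since 2·5 = 10 = 1·9 + 1), so t ≡ 5·7 = 35 ≡ 8 (mod 9).
    Then x = 11 + 56·8 = 459, valid modulo lcm(56, 9) = 504: x ≡ 459 (mod 504).
Verify: 459 mod 7 = 4 ✓, 459 mod 8 = 3 ✓, 459 mod 9 = 0 ✓.

x ≡ 459 (mod 504).


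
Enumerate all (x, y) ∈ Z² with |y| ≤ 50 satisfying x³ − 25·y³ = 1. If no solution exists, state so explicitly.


The equation is x³ - 25y³ = 1. For fixed y, x³ = 25·y³ + 1, so a solution requires the RHS to be a perfect cube.
Strategy: iterate y from -50 to 50, compute RHS = 25·y³ + 1, and check whether it is a (positive or negative) perfect cube.
Check small values of y:
  y = 0: RHS = 1 = (1)³ ⇒ x = 1 works.
  y = 1: RHS = 26 is not a perfect cube.
  y = -1: RHS = -24 is not a perfect cube.
  y = 2: RHS = 201 is not a perfect cube.
  y = -2: RHS = -199 is not a perfect cube.
  y = 3: RHS = 676 is not a perfect cube.
  y = -3: RHS = -674 is not a perfect cube.
Continuing the search up to |y| = 50 finds no further solutions beyond those listed.
Collected solutions: (1, 0).

Solutions (with |y| ≤ 50): (1, 0).


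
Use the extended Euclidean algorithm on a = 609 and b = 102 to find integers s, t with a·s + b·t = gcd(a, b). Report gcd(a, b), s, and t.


Euclidean algorithm on (609, 102) — divide until remainder is 0:
  609 = 5 · 102 + 99
  102 = 1 · 99 + 3
  99 = 33 · 3 + 0
gcd(609, 102) = 3.
Track Bezout coefficients alongside the remainders: start with r₀ = 609 = a·1 + b·0 (s = 1, t = 0) and r₁ = 102 = a·0 + b·1 (s = 0, t = 1); each new remainder r_{k+1} = r_{k-1} − q_k·r_k inherits s_{k+1} = s_{k-1} − q_k·s_k, t_{k+1} = t_{k-1} − q_k·t_k, so r_k = a·s_k + b·t_k at every step:
  q = 5: r = 99, s = 1 − 5·0 = 1, t = 0 − 5·1 = -5  (check: 609·1 + 102·(-5) = 99)
  q = 1: r = 3, s = 0 − 1·1 = -1, t = 1 − 1·(-5) = 6  (check: 609·(-1) + 102·6 = 3)
The row with r = 3 (the gcd) gives the Bezout coefficients s = -1, t = 6.
Result: 609 · (-1) + 102 · (6) = 3.

gcd(609, 102) = 3; s = -1, t = 6 (check: 609·(-1) + 102·6 = 3).


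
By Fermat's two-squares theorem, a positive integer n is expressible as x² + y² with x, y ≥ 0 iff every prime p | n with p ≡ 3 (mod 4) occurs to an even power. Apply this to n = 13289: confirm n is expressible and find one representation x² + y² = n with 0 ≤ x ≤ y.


Step 1: Factor n = 13289 = 97 · 137.
Step 2: Check the mod-4 condition on each prime factor: 97 ≡ 1 (mod 4), exponent 1; 137 ≡ 1 (mod 4), exponent 1.
All primes ≡ 3 (mod 4) appear to even exponent (or don't appear), so by the two-squares theorem n IS expressible as a sum of two squares.
Step 3: Build a representation. Here n = 97 · 137 is a product of primes ≡ 1 (mod 4). Each prime p ≡ 1 (mod 4) is itself a sum of two squares; find a² by testing p − a² for a perfect square:
  97: 97 − 1² = 96, 97 − 2² = 93, 97 − 3² = 88, 97 − 4² = 81 = 9² ⇒ 97 = 4² + 9².
  137: 137 − 1² = 136, 137 − 2² = 133, 137 − 3² = 128, 137 − 4² = 121 = 11² ⇒ 137 = 4² + 11².
  Combine using the Brahmagupta–Fibonacci identity (a² + b²)(c² + d²) = (ac − bd)² + (ad + bc)² = (ac + bd)² + (ad − bc)²:
  97 · 137 = 13289: from (4² + 9²)(4² + 11²), take (4·4 − 9·11, 4·11 + 9·4) = (16 − 99, 44 + 36) = (-83, 80); dropping signs (only squares matter) gives (83, 80); check 83² + 80² = 6889 + 6400 = 13289 ✓.
Step 4: Order so x ≤ y and verify: 80² + 83² = 6400 + 6889 = 13289 = n. ✓

n = 13289 = 80² + 83² (one valid representation with x ≤ y).


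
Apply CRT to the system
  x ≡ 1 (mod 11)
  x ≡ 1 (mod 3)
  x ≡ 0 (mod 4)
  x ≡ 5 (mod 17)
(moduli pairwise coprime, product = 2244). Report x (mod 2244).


Product of moduli M = 11 · 3 · 4 · 17 = 2244.
Merge one congruence at a time:
  Start: x ≡ 1 (mod 11).
  Combine with x ≡ 1 (mod 3); new modulus lcm = 33.
    Write x = 1 + 11·t and substitute into x ≡ 1 (mod 3): 11·t ≡ 1 − 1 = 0 (mod 3).
    Reduce coefficients mod 3: 2·t ≡ 0 (mod 3).
    The inverse of 2 mod 3 is 2 (since 2·2 = 4 = 1·3 + 1), so t ≡ 2·0 = 0 ≡ 0 (mod 3).
    Then x = 1 + 11·0 = 1, valid modulo lcm(11, 3) = 33: x ≡ 1 (mod 33).
  Combine with x ≡ 0 (mod 4); new modulus lcm = 132.
    Write x = 1 + 33·t and substitute into x ≡ 0 (mod 4): 33·t ≡ 0 − 1 = -1 (mod 4).
    Reduce coefficients mod 4: 1·t ≡ 3 (mod 4).
    So t ≡ 3 (mod 4).
    Then x = 1 + 33·3 = 100, valid modulo lcm(33, 4) = 132: x ≡ 100 (mod 132).
  Combine with x ≡ 5 (mod 17); new modulus lcm = 2244.
    Write x = 100 + 132·t and substitute into x ≡ 5 (mod 17): 132·t ≡ 5 − 100 = -95 (mod 17).
    Reduce coefficients mod 17: 13·t ≡ 7 (mod 17).
    The inverse of 13 mod 17 is 4 (since 13·4 = 52 = 3·17 + 1), so t ≡ 4·7 = 28 ≡ 11 (mod 17).
    Then x = 100 + 132·11 = 1552, valid modulo lcm(132, 17) = 2244: x ≡ 1552 (mod 2244).
Verify against each original: 1552 mod 11 = 1, 1552 mod 3 = 1, 1552 mod 4 = 0, 1552 mod 17 = 5.

x ≡ 1552 (mod 2244).


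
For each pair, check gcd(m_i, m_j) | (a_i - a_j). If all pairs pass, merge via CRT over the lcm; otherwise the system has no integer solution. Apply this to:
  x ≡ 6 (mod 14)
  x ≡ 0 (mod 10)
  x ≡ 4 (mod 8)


Moduli 14, 10, 8 are not pairwise coprime, so CRT works modulo lcm(m_i) when all pairwise compatibility conditions hold.
Pairwise compatibility: gcd(m_i, m_j) must divide a_i - a_j for every pair.
Merge one congruence at a time:
  Start: x ≡ 6 (mod 14).
  Combine with x ≡ 0 (mod 10): gcd(14, 10) = 2; 0 - 6 = -6, which IS divisible by 2, so compatible.
    Write x = 6 + 14·t and substitute into x ≡ 0 (mod 10): 14·t ≡ 0 − 6 = -6 (mod 10).
    Divide the congruence (and modulus) by g = 2: 7·t ≡ -3 (mod 5).
    Reduce coefficients mod 5: 2·t ≡ 2 (mod 5).
    The inverse of 2 mod 5 is 3 (since 2·3 = 6 = 1·5 + 1), so t ≡ 3·2 = 6 ≡ 1 (mod 5).
    Then x = 6 + 14·1 = 20, valid modulo lcm(14, 10) = 70: x ≡ 20 (mod 70).
  Combine with x ≡ 4 (mod 8): gcd(70, 8) = 2; 4 - 20 = -16, which IS divisible by 2, so compatible.
    Write x = 20 + 70·t and substitute into x ≡ 4 (mod 8): 70·t ≡ 4 − 20 = -16 (mod 8).
    Divide the congruence (and modulus) by g = 2: 35·t ≡ -8 (mod 4).
    Reduce coefficients mod 4: 3·t ≡ 0 (mod 4).
    The inverse of 3 mod 4 is 3 (since 3·3 = 9 = 2·4 + 1), so t ≡ 3·0 = 0 ≡ 0 (mod 4).
    Then x = 20 + 70·0 = 20, valid modulo lcm(70, 8) = 280: x ≡ 20 (mod 280).
Verify: 20 mod 14 = 6, 20 mod 10 = 0, 20 mod 8 = 4.

x ≡ 20 (mod 280).


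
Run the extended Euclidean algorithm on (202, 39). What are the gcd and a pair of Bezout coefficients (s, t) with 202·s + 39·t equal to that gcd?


Euclidean algorithm on (202, 39) — divide until remainder is 0:
  202 = 5 · 39 + 7
  39 = 5 · 7 + 4
  7 = 1 · 4 + 3
  4 = 1 · 3 + 1
  3 = 3 · 1 + 0
gcd(202, 39) = 1.
Track Bezout coefficients alongside the remainders: start with r₀ = 202 = a·1 + b·0 (s = 1, t = 0) and r₁ = 39 = a·0 + b·1 (s = 0, t = 1); each new remainder r_{k+1} = r_{k-1} − q_k·r_k inherits s_{k+1} = s_{k-1} − q_k·s_k, t_{k+1} = t_{k-1} − q_k·t_k, so r_k = a·s_k + b·t_k at every step:
  q = 5: r = 7, s = 1 − 5·0 = 1, t = 0 − 5·1 = -5  (check: 202·1 + 39·(-5) = 7)
  q = 5: r = 4, s = 0 − 5·1 = -5, t = 1 − 5·(-5) = 26  (check: 202·(-5) + 39·26 = 4)
  q = 1: r = 3, s = 1 − 1·(-5) = 6, t = -5 − 1·26 = -31  (check: 202·6 + 39·(-31) = 3)
  q = 1: r = 1, s = -5 − 1·6 = -11, t = 26 − 1·(-31) = 57  (check: 202·(-11) + 39·57 = 1)
The row with r = 1 (the gcd) gives the Bezout coefficients s = -11, t = 57.
Result: 202 · (-11) + 39 · (57) = 1.

gcd(202, 39) = 1; s = -11, t = 57 (check: 202·(-11) + 39·57 = 1).


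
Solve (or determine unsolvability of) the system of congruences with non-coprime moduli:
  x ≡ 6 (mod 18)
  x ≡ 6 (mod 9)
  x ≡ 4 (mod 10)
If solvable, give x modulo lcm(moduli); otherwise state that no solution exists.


Moduli 18, 9, 10 are not pairwise coprime, so CRT works modulo lcm(m_i) when all pairwise compatibility conditions hold.
Pairwise compatibility: gcd(m_i, m_j) must divide a_i - a_j for every pair.
Merge one congruence at a time:
  Start: x ≡ 6 (mod 18).
  Combine with x ≡ 6 (mod 9): gcd(18, 9) = 9; 6 - 6 = 0, which IS divisible by 9, so compatible.
    Write x = 6 + 18·t and substitute into x ≡ 6 (mod 9): 18·t ≡ 6 − 6 = 0 (mod 9).
    Divide the congruence (and modulus) by g = 9: 2·t ≡ 0 (mod 1).
    Modulo 1 every t works; take t = 0.
    Then x = 6 + 18·0 = 6, valid modulo lcm(18, 9) = 18: x ≡ 6 (mod 18).
  Combine with x ≡ 4 (mod 10): gcd(18, 10) = 2; 4 - 6 = -2, which IS divisible by 2, so compatible.
    Write x = 6 + 18·t and substitute into x ≡ 4 (mod 10): 18·t ≡ 4 − 6 = -2 (mod 10).
    Divide the congruence (and modulus) by g = 2: 9·t ≡ -1 (mod 5).
    Reduce coefficients mod 5: 4·t ≡ 4 (mod 5).
    The inverse of 4 mod 5 is 4 (since 4·4 = 16 = 3·5 + 1), so t ≡ 4·4 = 16 ≡ 1 (mod 5).
    Then x = 6 + 18·1 = 24, valid modulo lcm(18, 10) = 90: x ≡ 24 (mod 90).
Verify: 24 mod 18 = 6, 24 mod 9 = 6, 24 mod 10 = 4.

x ≡ 24 (mod 90).


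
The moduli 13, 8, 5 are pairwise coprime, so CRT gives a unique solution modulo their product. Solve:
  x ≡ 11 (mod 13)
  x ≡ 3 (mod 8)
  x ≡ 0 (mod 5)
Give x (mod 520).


Moduli 13, 8, 5 are pairwise coprime; by CRT there is a unique solution modulo M = 13 · 8 · 5 = 520.
Solve pairwise, accumulating the modulus:
  Start with x ≡ 11 (mod 13).
  Combine with x ≡ 3 (mod 8): since gcd(13, 8) = 1, we get a unique residue mod 104.
    Write x = 11 + 13·t and substitute into x ≡ 3 (mod 8): 13·t ≡ 3 − 11 = -8 (mod 8).
    Reduce coefficients mod 8: 5·t ≡ 0 (mod 8).
    The inverse of 5 mod 8 is 5 (since 5·5 = 25 = 3·8 + 1), so t ≡ 5·0 = 0 ≡ 0 (mod 8).
    Then x = 11 + 13·0 = 11, valid modulo lcm(13, 8) = 104: x ≡ 11 (mod 104).
  Combine with x ≡ 0 (mod 5): since gcd(104, 5) = 1, we get a unique residue mod 520.
    Write x = 11 + 104·t and substitute into x ≡ 0 (mod 5): 104·t ≡ 0 − 11 = -11 (mod 5).
    Reduce coefficients mod 5: 4·t ≡ 4 (mod 5).
    The inverse of 4 mod 5 is 4 (since 4·4 = 16 = 3·5 + 1), so t ≡ 4·4 = 16 ≡ 1 (mod 5).
    Then x = 11 + 104·1 = 115, valid modulo lcm(104, 5) = 520: x ≡ 115 (mod 520).
Verify: 115 mod 13 = 11 ✓, 115 mod 8 = 3 ✓, 115 mod 5 = 0 ✓.

x ≡ 115 (mod 520).


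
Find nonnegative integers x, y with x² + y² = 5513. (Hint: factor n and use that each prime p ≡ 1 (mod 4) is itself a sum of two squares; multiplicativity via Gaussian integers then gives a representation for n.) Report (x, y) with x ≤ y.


Step 1: Factor n = 5513 = 37 · 149.
Step 2: Check the mod-4 condition on each prime factor: 37 ≡ 1 (mod 4), exponent 1; 149 ≡ 1 (mod 4), exponent 1.
All primes ≡ 3 (mod 4) appear to even exponent (or don't appear), so by the two-squares theorem n IS expressible as a sum of two squares.
Step 3: Build a representation. Here n = 37 · 149 is a product of primes ≡ 1 (mod 4). Each prime p ≡ 1 (mod 4) is itself a sum of two squares; find a² by testing p − a² for a perfect square:
  37: 37 − 1² = 36 = 6² ⇒ 37 = 1² + 6².
  149: 149 − 1² = 148, 149 − 2² = 145, 149 − 3² = 140, 149 − 4² = 133, 149 − 5² = 124, 149 − 6² = 113, 149 − 7² = 100 = 10² ⇒ 149 = 7² + 10².
  Combine using the Brahmagupta–Fibonacci identity (a² + b²)(c² + d²) = (ac − bd)² + (ad + bc)² = (ac + bd)² + (ad − bc)²:
  37 · 149 = 5513: from (1² + 6²)(7² + 10²), take (1·7 − 6·10, 1·10 + 6·7) = (7 − 60, 10 + 42) = (-53, 52); dropping signs (only squares matter) gives (53, 52); check 53² + 52² = 2809 + 2704 = 5513 ✓.
Step 4: Order so x ≤ y and verify: 52² + 53² = 2704 + 2809 = 5513 = n. ✓

n = 5513 = 52² + 53² (one valid representation with x ≤ y).


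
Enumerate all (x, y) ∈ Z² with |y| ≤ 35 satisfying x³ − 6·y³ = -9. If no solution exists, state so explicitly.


The equation is x³ - 6y³ = -9. For fixed y, x³ = 6·y³ − 9, so a solution requires the RHS to be a perfect cube.
Strategy: iterate y from -35 to 35, compute RHS = 6·y³ − 9, and check whether it is a (positive or negative) perfect cube.
Check small values of y:
  y = 0: RHS = -9 is not a perfect cube.
  y = 1: RHS = -3 is not a perfect cube.
  y = -1: RHS = -15 is not a perfect cube.
  y = 2: RHS = 39 is not a perfect cube.
  y = -2: RHS = -57 is not a perfect cube.
  y = 3: RHS = 153 is not a perfect cube.
  y = -3: RHS = -171 is not a perfect cube.
Continuing the search up to |y| = 35 finds no solutions either.
No (x, y) in the scanned range satisfies the equation.

No integer solutions with |y| ≤ 35.


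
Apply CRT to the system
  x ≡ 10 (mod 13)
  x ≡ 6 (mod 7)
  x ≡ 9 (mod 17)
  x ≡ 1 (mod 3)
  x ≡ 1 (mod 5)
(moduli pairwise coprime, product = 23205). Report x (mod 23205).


Product of moduli M = 13 · 7 · 17 · 3 · 5 = 23205.
Merge one congruence at a time:
  Start: x ≡ 10 (mod 13).
  Combine with x ≡ 6 (mod 7); new modulus lcm = 91.
    Write x = 10 + 13·t and substitute into x ≡ 6 (mod 7): 13·t ≡ 6 − 10 = -4 (mod 7).
    Reduce coefficients mod 7: 6·t ≡ 3 (mod 7).
    The inverse of 6 mod 7 is 6 (since 6·6 = 36 = 5·7 + 1), so t ≡ 6·3 = 18 ≡ 4 (mod 7).
    Then x = 10 + 13·4 = 62, valid modulo lcm(13, 7) = 91: x ≡ 62 (mod 91).
  Combine with x ≡ 9 (mod 17); new modulus lcm = 1547.
    Write x = 62 + 91·t and substitute into x ≡ 9 (mod 17): 91·t ≡ 9 − 62 = -53 (mod 17).
    Reduce coefficients mod 17: 6·t ≡ 15 (mod 17).
    The inverse of 6 mod 17 is 3 (since 6·3 = 18 = 1·17 + 1), so t ≡ 3·15 = 45 ≡ 11 (mod 17).
    Then x = 62 + 91·11 = 1063, valid modulo lcm(91, 17) = 1547: x ≡ 1063 (mod 1547).
  Combine with x ≡ 1 (mod 3); new modulus lcm = 4641.
    Write x = 1063 + 1547·t and substitute into x ≡ 1 (mod 3): 1547·t ≡ 1 − 1063 = -1062 (mod 3).
    Reduce coefficients mod 3: 2·t ≡ 0 (mod 3).
    The inverse of 2 mod 3 is 2 (since 2·2 = 4 = 1·3 + 1), so t ≡ 2·0 = 0 ≡ 0 (mod 3).
    Then x = 1063 + 1547·0 = 1063, valid modulo lcm(1547, 3) = 4641: x ≡ 1063 (mod 4641).
  Combine with x ≡ 1 (mod 5); new modulus lcm = 23205.
    Write x = 1063 + 4641·t and substitute into x ≡ 1 (mod 5): 4641·t ≡ 1 − 1063 = -1062 (mod 5).
    Reduce coefficients mod 5: 1·t ≡ 3 (mod 5).
    So t ≡ 3 (mod 5).
    Then x = 1063 + 4641·3 = 14986, valid modulo lcm(4641, 5) = 23205: x ≡ 14986 (mod 23205).
Verify against each original: 14986 mod 13 = 10, 14986 mod 7 = 6, 14986 mod 17 = 9, 14986 mod 3 = 1, 14986 mod 5 = 1.

x ≡ 14986 (mod 23205).


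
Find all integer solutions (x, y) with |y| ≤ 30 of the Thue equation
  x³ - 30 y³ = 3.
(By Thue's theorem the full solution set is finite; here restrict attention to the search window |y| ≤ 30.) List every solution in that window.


The equation is x³ - 30y³ = 3. For fixed y, x³ = 30·y³ + 3, so a solution requires the RHS to be a perfect cube.
Strategy: iterate y from -30 to 30, compute RHS = 30·y³ + 3, and check whether it is a (positive or negative) perfect cube.
Check small values of y:
  y = 0: RHS = 3 is not a perfect cube.
  y = 1: RHS = 33 is not a perfect cube.
  y = -1: RHS = -27 = (-3)³ ⇒ x = -3 works.
  y = 2: RHS = 243 is not a perfect cube.
  y = -2: RHS = -237 is not a perfect cube.
  y = 3: RHS = 813 is not a perfect cube.
  y = -3: RHS = -807 is not a perfect cube.
Continuing the search up to |y| = 30 finds no further solutions beyond those listed.
Collected solutions: (-3, -1).

Solutions (with |y| ≤ 30): (-3, -1).


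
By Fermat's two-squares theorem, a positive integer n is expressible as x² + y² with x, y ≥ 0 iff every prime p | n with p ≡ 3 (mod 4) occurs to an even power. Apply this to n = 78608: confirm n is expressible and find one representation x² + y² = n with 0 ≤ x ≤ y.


Step 1: Factor n = 78608 = 2^4 · 17^3.
Step 2: Check the mod-4 condition on each prime factor: 2 = 2 (special); 17 ≡ 1 (mod 4), exponent 3.
All primes ≡ 3 (mod 4) appear to even exponent (or don't appear), so by the two-squares theorem n IS expressible as a sum of two squares.
Step 3: Build a representation. Group n = k² · m with k = 4 and m = 17 · 17 · 17 = 4913 (a product of primes ≡ 1 (mod 4)); a representation of m scales to one of n via (k·x)² + (k·y)² = k²(x² + y²). Each prime p ≡ 1 (mod 4) is itself a sum of two squares; find a² by testing p − a² for a perfect square:
  17: 17 − 1² = 16 = 4² ⇒ 17 = 1² + 4².
  Combine using the Brahmagupta–Fibonacci identity (a² + b²)(c² + d²) = (ac − bd)² + (ad + bc)² = (ac + bd)² + (ad − bc)²:
  17 · 17 = 289: from (1² + 4²)(1² + 4²), take (1·1 − 4·4, 1·4 + 4·1) = (1 − 16, 4 + 4) = (-15, 8); dropping signs (only squares matter) gives (15, 8); check 15² + 8² = 225 + 64 = 289 ✓.
  289 · 17 = 4913: from (15² + 8²)(1² + 4²), take (15·1 − 8·4, 15·4 + 8·1) = (15 − 32, 60 + 8) = (-17, 68); dropping signs (only squares matter) gives (17, 68); check 17² + 68² = 289 + 4624 = 4913 ✓.
  Scale by k = 4: (4·17, 4·68) = (68, 272).
Step 4: Order so x ≤ y and verify: 68² + 272² = 4624 + 73984 = 78608 = n. ✓

n = 78608 = 68² + 272² (one valid representation with x ≤ y).
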